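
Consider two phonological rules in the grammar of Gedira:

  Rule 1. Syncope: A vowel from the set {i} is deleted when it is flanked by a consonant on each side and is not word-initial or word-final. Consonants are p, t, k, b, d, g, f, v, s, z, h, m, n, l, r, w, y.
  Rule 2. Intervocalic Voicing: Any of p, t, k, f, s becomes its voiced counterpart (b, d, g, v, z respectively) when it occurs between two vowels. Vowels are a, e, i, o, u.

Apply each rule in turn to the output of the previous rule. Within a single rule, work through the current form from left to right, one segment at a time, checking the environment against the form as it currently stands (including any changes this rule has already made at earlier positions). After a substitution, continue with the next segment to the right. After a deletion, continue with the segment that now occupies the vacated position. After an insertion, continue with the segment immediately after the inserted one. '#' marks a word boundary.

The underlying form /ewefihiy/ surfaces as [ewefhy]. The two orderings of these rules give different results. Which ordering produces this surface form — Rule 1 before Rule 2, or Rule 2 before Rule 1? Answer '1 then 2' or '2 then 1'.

1 then 2

Order 1 then 2:
  1 Syncope: [ewefihiy] → [ewefhy]
  2 Intervocalic Voicing: no change — [ewefhy]
  result: [ewefhy]
Order 2 then 1:
  2 Intervocalic Voicing: [ewefihiy] → [ewevihiy]
  1 Syncope: [ewevihiy] → [ewevhy]
  result: [ewevhy]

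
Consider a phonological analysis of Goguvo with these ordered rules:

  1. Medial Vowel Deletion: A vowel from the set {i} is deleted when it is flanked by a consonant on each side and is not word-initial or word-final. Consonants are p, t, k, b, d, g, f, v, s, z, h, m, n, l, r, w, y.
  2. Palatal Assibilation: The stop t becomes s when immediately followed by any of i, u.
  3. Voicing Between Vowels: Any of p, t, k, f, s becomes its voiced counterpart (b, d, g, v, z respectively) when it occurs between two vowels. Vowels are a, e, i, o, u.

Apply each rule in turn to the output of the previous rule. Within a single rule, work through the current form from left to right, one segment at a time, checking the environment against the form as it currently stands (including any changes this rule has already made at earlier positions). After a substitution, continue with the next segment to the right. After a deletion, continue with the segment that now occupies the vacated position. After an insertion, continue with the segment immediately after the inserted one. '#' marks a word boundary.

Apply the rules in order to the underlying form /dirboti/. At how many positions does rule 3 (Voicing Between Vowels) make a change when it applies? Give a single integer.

1 Medial Vowel Deletion: [dirboti] → [drboti]
2 Palatal Assibilation: [drboti] → [drbosi]
3 Voicing Between Vowels: [drbosi] → [drbozi]
Rule 3 changed 1 position(s).

1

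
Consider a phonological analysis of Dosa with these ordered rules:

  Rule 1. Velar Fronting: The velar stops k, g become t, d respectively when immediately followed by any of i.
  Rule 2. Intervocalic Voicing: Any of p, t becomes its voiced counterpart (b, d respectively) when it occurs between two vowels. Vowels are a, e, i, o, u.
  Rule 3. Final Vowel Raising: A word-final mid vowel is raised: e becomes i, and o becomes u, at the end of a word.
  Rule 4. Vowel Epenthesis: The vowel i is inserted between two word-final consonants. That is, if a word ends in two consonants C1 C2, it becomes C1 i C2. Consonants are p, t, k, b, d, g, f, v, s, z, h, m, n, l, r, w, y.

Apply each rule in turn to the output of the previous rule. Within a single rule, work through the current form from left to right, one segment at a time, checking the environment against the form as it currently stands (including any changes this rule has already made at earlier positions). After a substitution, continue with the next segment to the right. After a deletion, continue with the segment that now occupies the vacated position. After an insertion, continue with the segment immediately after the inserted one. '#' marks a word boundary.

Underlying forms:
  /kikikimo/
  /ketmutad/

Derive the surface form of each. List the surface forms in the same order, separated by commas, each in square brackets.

[tididimu], [ketmudad]

/kikikimo/:
  Rule 1 Velar Fronting: [kikikimo] → [tititimo]
  Rule 2 Intervocalic Voicing: [tititimo] → [tididimo]
  Rule 3 Final Vowel Raising: [tididimo] → [tididimu]
  Rule 4 Vowel Epenthesis: no change — [tididimu]
/ketmutad/:
  Rule 1 Velar Fronting: no change — [ketmutad]
  Rule 2 Intervocalic Voicing: [ketmutad] → [ketmudad]
  Rule 3 Final Vowel Raising: no change — [ketmudad]
  Rule 4 Vowel Epenthesis: no change — [ketmudad]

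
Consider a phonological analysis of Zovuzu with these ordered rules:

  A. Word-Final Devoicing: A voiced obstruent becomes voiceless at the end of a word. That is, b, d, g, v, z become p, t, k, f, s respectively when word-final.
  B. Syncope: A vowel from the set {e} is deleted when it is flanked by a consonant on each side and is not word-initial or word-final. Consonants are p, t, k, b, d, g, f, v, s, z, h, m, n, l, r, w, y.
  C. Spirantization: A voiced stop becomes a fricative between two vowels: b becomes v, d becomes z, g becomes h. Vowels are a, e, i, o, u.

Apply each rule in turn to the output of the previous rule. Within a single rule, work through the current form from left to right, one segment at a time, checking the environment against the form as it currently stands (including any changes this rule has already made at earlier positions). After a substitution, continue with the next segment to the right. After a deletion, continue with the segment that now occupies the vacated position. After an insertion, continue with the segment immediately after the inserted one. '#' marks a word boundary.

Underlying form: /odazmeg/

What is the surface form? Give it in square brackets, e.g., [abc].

A Word-Final Devoicing: [odazmeg] → [odazmek]
B Syncope: [odazmek] → [odazmk]
C Spirantization: [odazmk] → [ozazmk]

[ozazmk]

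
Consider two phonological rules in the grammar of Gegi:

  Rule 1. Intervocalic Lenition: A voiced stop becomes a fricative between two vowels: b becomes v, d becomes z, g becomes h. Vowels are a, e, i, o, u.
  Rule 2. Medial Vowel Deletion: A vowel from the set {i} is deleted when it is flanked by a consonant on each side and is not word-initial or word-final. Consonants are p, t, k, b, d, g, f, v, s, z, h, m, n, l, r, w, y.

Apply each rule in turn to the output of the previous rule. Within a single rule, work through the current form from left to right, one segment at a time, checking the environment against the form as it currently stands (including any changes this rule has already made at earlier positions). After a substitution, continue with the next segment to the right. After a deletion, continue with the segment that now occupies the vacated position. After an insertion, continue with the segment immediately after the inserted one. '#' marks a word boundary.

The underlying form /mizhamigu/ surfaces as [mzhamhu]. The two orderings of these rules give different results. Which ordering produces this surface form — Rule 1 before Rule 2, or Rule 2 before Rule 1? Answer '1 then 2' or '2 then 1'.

1 then 2

Order 1 then 2:
  1 Intervocalic Lenition: [mizhamigu] → [mizhamihu]
  2 Medial Vowel Deletion: [mizhamihu] → [mzhamhu]
  result: [mzhamhu]
Order 2 then 1:
  2 Medial Vowel Deletion: [mizhamigu] → [mzhamgu]
  1 Intervocalic Lenition: no change — [mzhamgu]
  result: [mzhamgu]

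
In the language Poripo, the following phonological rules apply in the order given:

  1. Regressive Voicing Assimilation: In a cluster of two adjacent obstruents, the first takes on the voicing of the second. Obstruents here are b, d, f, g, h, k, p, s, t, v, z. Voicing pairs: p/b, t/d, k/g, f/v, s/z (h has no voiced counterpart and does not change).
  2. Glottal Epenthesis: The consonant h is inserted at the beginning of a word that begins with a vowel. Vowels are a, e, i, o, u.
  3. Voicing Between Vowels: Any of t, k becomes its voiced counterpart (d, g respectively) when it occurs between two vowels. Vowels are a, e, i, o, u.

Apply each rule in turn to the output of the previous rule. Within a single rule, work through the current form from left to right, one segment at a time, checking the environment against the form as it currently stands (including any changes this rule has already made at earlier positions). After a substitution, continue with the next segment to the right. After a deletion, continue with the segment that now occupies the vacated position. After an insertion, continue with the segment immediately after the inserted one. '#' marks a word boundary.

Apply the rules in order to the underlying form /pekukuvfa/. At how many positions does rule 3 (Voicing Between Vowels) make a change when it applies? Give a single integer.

1 Regressive Voicing Assimilation: [pekukuvfa] → [pekukuffa]
2 Glottal Epenthesis: no change — [pekukuffa]
3 Voicing Between Vowels: [pekukuffa] → [peguguffa]
Rule 3 changed 2 position(s).

2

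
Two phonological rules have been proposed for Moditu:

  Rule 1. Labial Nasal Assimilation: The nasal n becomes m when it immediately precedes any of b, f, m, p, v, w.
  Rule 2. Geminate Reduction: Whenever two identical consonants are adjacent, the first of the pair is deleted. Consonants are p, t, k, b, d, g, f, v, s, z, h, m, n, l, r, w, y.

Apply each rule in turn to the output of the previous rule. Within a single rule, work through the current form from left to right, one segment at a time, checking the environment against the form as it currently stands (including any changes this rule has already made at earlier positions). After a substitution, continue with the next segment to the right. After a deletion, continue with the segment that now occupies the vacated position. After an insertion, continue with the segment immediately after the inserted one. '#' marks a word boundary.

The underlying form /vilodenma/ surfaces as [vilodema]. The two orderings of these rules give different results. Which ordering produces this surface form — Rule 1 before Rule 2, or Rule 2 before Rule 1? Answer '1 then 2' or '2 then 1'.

1 then 2

Order 1 then 2:
  1 Labial Nasal Assimilation: [vilodenma] → [vilodemma]
  2 Geminate Reduction: [vilodemma] → [vilodema]
  result: [vilodema]
Order 2 then 1:
  2 Geminate Reduction: no change — [vilodenma]
  1 Labial Nasal Assimilation: [vilodenma] → [vilodemma]
  result: [vilodemma]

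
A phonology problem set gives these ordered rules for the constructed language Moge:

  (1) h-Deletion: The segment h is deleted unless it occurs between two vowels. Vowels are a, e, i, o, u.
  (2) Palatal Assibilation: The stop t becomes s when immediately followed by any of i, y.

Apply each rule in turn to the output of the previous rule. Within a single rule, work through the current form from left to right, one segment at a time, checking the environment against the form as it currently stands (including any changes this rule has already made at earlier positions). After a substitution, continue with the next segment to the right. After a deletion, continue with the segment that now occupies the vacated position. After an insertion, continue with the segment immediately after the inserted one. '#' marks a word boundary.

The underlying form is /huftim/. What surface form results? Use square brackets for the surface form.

[ufsim]

(1) h-Deletion: [huftim] → [uftim]
(2) Palatal Assibilation: [uftim] → [ufsim]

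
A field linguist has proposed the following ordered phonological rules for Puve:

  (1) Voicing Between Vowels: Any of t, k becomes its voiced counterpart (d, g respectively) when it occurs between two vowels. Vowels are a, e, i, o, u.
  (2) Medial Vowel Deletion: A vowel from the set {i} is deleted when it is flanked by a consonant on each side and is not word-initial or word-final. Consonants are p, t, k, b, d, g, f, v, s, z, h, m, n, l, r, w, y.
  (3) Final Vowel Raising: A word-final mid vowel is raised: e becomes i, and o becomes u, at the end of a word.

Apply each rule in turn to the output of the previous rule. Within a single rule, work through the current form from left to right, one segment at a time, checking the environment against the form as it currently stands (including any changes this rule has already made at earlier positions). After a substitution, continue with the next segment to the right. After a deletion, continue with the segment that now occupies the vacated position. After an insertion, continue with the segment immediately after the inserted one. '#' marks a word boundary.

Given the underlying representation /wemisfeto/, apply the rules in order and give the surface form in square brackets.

[wemsfedu]

(1) Voicing Between Vowels: [wemisfeto] → [wemisfedo]
(2) Medial Vowel Deletion: [wemisfedo] → [wemsfedo]
(3) Final Vowel Raising: [wemsfedo] → [wemsfedu]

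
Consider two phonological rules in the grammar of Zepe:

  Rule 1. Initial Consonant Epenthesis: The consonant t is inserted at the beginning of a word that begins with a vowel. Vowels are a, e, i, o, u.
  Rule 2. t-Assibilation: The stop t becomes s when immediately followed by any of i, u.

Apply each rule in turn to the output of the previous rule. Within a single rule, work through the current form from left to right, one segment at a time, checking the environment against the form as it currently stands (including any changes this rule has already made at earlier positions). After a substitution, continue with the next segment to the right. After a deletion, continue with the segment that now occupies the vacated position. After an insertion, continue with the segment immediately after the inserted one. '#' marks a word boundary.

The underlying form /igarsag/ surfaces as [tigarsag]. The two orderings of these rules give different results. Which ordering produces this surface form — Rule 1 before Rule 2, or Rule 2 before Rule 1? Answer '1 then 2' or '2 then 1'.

2 then 1

Order 1 then 2:
  1 Initial Consonant Epenthesis: [igarsag] → [tigarsag]
  2 t-Assibilation: [tigarsag] → [sigarsag]
  result: [sigarsag]
Order 2 then 1:
  2 t-Assibilation: no change — [igarsag]
  1 Initial Consonant Epenthesis: [igarsag] → [tigarsag]
  result: [tigarsag]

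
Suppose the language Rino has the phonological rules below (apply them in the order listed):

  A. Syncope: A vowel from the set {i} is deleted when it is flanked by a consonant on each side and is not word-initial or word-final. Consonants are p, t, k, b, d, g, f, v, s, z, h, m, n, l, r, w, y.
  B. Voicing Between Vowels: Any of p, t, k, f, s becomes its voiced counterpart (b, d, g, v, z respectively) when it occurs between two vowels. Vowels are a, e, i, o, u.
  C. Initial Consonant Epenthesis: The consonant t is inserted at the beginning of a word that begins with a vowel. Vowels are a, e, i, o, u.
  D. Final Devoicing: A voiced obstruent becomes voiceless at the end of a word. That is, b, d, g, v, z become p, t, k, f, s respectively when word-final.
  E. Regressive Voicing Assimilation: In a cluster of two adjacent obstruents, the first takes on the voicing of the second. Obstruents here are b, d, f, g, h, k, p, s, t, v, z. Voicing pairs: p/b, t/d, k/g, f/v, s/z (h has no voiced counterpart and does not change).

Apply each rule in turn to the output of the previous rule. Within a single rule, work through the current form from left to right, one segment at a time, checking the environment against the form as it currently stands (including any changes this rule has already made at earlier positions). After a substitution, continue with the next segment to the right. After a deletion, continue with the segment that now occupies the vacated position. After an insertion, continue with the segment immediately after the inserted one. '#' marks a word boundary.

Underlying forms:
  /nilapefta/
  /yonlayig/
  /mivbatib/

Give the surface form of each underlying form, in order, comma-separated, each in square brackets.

/nilapefta/:
  A Syncope: [nilapefta] → [nlapefta]
  B Voicing Between Vowels: [nlapefta] → [nlabefta]
  C Initial Consonant Epenthesis: no change — [nlabefta]
  D Final Devoicing: no change — [nlabefta]
  E Regressive Voicing Assimilation: no change — [nlabefta]
/yonlayig/:
  A Syncope: [yonlayig] → [yonlayg]
  B Voicing Between Vowels: no change — [yonlayg]
  C Initial Consonant Epenthesis: no change — [yonlayg]
  D Final Devoicing: [yonlayg] → [yonlayk]
  E Regressive Voicing Assimilation: no change — [yonlayk]
/mivbatib/:
  A Syncope: [mivbatib] → [mvbatb]
  B Voicing Between Vowels: no change — [mvbatb]
  C Initial Consonant Epenthesis: no change — [mvbatb]
  D Final Devoicing: [mvbatb] → [mvbatp]
  E Regressive Voicing Assimilation: no change — [mvbatp]

[nlabefta], [yonlayk], [mvbatp]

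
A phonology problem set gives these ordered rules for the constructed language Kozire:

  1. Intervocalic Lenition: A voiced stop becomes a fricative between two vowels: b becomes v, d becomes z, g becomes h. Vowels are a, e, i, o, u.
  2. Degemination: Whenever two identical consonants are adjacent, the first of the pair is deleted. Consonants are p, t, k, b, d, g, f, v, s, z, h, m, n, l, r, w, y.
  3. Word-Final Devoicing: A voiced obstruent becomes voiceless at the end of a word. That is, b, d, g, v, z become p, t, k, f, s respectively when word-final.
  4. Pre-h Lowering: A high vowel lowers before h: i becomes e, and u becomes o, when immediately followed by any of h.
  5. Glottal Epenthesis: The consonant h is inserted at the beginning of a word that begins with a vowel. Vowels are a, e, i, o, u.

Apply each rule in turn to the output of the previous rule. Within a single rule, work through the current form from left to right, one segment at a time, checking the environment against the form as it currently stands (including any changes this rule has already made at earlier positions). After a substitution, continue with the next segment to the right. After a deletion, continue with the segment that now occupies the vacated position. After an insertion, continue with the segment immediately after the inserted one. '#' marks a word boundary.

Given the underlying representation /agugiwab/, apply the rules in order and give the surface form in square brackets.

[hahohiwap]

1 Intervocalic Lenition: [agugiwab] → [ahuhiwab]
2 Degemination: no change — [ahuhiwab]
3 Word-Final Devoicing: [ahuhiwab] → [ahuhiwap]
4 Pre-h Lowering: [ahuhiwap] → [ahohiwap]
5 Glottal Epenthesis: [ahohiwap] → [hahohiwap]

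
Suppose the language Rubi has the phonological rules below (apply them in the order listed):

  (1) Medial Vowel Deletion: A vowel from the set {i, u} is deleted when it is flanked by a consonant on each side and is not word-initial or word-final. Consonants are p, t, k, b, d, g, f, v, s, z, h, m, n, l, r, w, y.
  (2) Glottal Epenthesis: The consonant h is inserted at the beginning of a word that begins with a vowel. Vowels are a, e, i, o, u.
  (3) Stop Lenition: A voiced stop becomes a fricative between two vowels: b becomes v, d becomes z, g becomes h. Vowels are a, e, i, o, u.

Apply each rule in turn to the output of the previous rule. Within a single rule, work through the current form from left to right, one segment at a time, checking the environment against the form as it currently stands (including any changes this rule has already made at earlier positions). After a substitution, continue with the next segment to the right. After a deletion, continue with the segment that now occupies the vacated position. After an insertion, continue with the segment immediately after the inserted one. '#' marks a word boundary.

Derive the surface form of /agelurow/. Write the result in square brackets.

[hahelrow]

(1) Medial Vowel Deletion: [agelurow] → [agelrow]
(2) Glottal Epenthesis: [agelrow] → [hagelrow]
(3) Stop Lenition: [hagelrow] → [hahelrow]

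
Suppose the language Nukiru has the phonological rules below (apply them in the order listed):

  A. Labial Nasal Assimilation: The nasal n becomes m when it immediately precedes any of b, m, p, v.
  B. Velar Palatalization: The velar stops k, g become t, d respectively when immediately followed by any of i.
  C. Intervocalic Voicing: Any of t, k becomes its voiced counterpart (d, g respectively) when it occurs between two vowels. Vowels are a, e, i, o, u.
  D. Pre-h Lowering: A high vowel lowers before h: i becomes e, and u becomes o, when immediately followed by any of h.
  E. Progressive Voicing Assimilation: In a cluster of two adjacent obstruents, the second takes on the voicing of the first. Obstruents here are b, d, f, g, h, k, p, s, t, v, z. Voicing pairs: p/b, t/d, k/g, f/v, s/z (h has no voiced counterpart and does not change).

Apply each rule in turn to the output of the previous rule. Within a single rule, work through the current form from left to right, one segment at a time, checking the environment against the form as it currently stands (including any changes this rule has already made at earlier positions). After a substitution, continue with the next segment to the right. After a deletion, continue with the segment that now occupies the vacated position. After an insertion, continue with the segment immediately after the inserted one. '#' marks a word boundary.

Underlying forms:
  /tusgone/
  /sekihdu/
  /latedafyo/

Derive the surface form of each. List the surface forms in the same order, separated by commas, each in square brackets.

[tuskone], [sedehtu], [ladedafyo]

/tusgone/:
  A Labial Nasal Assimilation: no change — [tusgone]
  B Velar Palatalization: no change — [tusgone]
  C Intervocalic Voicing: no change — [tusgone]
  D Pre-h Lowering: no change — [tusgone]
  E Progressive Voicing Assimilation: [tusgone] → [tuskone]
/sekihdu/:
  A Labial Nasal Assimilation: no change — [sekihdu]
  B Velar Palatalization: [sekihdu] → [setihdu]
  C Intervocalic Voicing: [setihdu] → [sedihdu]
  D Pre-h Lowering: [sedihdu] → [sedehdu]
  E Progressive Voicing Assimilation: [sedehdu] → [sedehtu]
/latedafyo/:
  A Labial Nasal Assimilation: no change — [latedafyo]
  B Velar Palatalization: no change — [latedafyo]
  C Intervocalic Voicing: [latedafyo] → [ladedafyo]
  D Pre-h Lowering: no change — [ladedafyo]
  E Progressive Voicing Assimilation: no change — [ladedafyo]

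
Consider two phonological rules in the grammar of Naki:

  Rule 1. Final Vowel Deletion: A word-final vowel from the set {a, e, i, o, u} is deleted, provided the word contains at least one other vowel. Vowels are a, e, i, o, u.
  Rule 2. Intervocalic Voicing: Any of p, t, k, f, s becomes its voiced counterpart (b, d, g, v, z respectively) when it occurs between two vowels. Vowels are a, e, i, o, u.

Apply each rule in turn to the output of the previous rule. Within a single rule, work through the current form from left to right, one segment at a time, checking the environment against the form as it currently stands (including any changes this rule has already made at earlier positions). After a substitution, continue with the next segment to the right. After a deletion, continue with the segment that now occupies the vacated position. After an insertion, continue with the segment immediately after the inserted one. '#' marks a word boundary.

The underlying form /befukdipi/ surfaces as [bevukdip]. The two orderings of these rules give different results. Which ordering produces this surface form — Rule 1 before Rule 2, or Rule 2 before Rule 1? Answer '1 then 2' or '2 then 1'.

Order 1 then 2:
  1 Final Vowel Deletion: [befukdipi] → [befukdip]
  2 Intervocalic Voicing: [befukdip] → [bevukdip]
  result: [bevukdip]
Order 2 then 1:
  2 Intervocalic Voicing: [befukdipi] → [bevukdibi]
  1 Final Vowel Deletion: [bevukdibi] → [bevukdib]
  result: [bevukdib]

1 then 2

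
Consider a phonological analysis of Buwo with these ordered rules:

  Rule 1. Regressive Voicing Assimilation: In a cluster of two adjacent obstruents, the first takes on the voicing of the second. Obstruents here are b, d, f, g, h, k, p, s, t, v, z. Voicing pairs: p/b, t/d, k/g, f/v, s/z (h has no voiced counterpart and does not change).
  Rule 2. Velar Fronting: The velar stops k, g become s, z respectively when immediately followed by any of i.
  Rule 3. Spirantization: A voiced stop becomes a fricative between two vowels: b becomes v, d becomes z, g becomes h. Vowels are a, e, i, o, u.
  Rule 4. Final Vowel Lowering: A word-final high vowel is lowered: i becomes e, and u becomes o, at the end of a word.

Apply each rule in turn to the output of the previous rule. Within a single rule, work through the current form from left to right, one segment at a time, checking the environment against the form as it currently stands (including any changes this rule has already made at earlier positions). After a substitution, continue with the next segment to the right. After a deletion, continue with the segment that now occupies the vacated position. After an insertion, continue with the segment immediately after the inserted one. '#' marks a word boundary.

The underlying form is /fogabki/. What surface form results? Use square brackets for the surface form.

[fohapse]

Rule 1 Regressive Voicing Assimilation: [fogabki] → [fogapki]
Rule 2 Velar Fronting: [fogapki] → [fogapsi]
Rule 3 Spirantization: [fogapsi] → [fohapsi]
Rule 4 Final Vowel Lowering: [fohapsi] → [fohapse]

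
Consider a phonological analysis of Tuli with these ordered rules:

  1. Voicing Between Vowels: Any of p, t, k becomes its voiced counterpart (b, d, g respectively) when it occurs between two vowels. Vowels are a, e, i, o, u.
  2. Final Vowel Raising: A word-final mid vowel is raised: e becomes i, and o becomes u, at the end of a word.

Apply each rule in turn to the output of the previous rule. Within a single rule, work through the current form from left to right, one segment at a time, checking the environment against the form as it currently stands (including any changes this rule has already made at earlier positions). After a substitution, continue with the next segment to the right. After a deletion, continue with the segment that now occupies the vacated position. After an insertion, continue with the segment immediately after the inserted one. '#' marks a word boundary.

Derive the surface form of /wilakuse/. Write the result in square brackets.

1 Voicing Between Vowels: [wilakuse] → [wilaguse]
2 Final Vowel Raising: [wilaguse] → [wilagusi]

[wilagusi]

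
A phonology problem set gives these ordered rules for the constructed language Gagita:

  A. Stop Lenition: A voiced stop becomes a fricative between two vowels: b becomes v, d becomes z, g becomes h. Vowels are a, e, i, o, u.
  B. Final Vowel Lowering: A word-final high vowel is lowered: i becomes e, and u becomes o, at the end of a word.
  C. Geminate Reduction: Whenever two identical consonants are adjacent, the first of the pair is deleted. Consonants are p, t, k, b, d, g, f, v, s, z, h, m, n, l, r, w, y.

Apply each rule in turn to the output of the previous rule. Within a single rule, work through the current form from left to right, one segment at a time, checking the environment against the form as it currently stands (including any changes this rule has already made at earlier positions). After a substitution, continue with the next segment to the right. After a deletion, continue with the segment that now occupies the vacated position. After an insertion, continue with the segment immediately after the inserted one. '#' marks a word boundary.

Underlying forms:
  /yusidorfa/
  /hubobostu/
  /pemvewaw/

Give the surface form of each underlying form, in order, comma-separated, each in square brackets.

/yusidorfa/:
  A Stop Lenition: [yusidorfa] → [yusizorfa]
  B Final Vowel Lowering: no change — [yusizorfa]
  C Geminate Reduction: no change — [yusizorfa]
/hubobostu/:
  A Stop Lenition: [hubobostu] → [huvovostu]
  B Final Vowel Lowering: [huvovostu] → [huvovosto]
  C Geminate Reduction: no change — [huvovosto]
/pemvewaw/:
  A Stop Lenition: no change — [pemvewaw]
  B Final Vowel Lowering: no change — [pemvewaw]
  C Geminate Reduction: no change — [pemvewaw]

[yusizorfa], [huvovosto], [pemvewaw]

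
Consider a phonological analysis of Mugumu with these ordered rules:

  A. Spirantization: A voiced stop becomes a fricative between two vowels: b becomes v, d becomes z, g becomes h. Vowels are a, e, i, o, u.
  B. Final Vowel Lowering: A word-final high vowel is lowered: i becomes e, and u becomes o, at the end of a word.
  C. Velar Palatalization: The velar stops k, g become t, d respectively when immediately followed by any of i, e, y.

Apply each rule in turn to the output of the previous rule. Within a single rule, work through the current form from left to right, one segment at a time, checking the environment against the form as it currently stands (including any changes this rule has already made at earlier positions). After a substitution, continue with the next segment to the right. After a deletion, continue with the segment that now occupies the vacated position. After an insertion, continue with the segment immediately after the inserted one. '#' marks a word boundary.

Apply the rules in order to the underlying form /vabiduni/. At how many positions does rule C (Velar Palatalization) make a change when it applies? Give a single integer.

A Spirantization: [vabiduni] → [vavizuni]
B Final Vowel Lowering: [vavizuni] → [vavizune]
C Velar Palatalization: no change — [vavizune]
Rule C changed 0 position(s).

0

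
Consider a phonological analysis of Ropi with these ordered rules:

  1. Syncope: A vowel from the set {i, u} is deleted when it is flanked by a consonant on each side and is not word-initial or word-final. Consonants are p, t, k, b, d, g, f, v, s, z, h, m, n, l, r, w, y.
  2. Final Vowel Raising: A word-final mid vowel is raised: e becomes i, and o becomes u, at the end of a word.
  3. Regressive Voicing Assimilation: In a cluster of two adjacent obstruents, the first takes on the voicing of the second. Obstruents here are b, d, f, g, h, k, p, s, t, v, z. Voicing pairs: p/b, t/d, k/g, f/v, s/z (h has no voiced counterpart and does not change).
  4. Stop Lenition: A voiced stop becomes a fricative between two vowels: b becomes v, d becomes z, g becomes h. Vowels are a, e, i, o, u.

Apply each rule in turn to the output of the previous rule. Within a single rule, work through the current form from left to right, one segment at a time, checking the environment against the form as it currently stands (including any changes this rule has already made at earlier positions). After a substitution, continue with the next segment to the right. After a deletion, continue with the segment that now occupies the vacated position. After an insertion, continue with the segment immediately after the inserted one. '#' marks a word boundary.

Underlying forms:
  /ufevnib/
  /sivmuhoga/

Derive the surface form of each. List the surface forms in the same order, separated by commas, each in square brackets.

/ufevnib/:
  1 Syncope: [ufevnib] → [ufevnb]
  2 Final Vowel Raising: no change — [ufevnb]
  3 Regressive Voicing Assimilation: no change — [ufevnb]
  4 Stop Lenition: no change — [ufevnb]
/sivmuhoga/:
  1 Syncope: [sivmuhoga] → [svmhoga]
  2 Final Vowel Raising: no change — [svmhoga]
  3 Regressive Voicing Assimilation: [svmhoga] → [zvmhoga]
  4 Stop Lenition: [zvmhoga] → [zvmhoha]

[ufevnb], [zvmhoha]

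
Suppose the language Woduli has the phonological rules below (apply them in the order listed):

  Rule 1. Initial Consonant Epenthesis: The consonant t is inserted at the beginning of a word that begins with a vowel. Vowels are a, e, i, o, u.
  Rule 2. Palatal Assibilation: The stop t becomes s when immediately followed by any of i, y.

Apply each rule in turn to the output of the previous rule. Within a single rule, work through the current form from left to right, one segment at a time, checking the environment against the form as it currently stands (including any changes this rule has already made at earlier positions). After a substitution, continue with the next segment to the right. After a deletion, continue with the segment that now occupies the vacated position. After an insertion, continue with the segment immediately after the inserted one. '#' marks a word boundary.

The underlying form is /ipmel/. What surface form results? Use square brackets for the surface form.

[sipmel]

Rule 1 Initial Consonant Epenthesis: [ipmel] → [tipmel]
Rule 2 Palatal Assibilation: [tipmel] → [sipmel]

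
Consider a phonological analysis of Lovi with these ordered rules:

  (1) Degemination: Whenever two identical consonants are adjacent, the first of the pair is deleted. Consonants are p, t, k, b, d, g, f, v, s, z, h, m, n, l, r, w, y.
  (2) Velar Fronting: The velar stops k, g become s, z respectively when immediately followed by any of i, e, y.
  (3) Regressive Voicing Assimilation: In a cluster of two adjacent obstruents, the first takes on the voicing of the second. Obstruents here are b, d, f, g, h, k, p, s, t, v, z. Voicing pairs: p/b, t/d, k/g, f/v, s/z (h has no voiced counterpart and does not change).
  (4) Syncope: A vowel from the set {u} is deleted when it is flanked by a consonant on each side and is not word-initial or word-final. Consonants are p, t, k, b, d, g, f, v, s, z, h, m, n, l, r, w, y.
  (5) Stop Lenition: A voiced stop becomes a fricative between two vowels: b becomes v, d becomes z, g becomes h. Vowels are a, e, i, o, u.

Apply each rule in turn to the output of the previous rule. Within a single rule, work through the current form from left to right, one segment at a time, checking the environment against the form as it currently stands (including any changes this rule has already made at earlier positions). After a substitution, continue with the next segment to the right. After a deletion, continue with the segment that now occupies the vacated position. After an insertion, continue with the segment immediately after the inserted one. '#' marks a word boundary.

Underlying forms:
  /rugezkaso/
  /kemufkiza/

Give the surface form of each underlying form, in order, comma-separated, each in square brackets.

/rugezkaso/:
  (1) Degemination: no change — [rugezkaso]
  (2) Velar Fronting: [rugezkaso] → [ruzezkaso]
  (3) Regressive Voicing Assimilation: [ruzezkaso] → [ruzeskaso]
  (4) Syncope: [ruzeskaso] → [rzeskaso]
  (5) Stop Lenition: no change — [rzeskaso]
/kemufkiza/:
  (1) Degemination: no change — [kemufkiza]
  (2) Velar Fronting: [kemufkiza] → [semufsiza]
  (3) Regressive Voicing Assimilation: no change — [semufsiza]
  (4) Syncope: [semufsiza] → [semfsiza]
  (5) Stop Lenition: no change — [semfsiza]

[rzeskaso], [semfsiza]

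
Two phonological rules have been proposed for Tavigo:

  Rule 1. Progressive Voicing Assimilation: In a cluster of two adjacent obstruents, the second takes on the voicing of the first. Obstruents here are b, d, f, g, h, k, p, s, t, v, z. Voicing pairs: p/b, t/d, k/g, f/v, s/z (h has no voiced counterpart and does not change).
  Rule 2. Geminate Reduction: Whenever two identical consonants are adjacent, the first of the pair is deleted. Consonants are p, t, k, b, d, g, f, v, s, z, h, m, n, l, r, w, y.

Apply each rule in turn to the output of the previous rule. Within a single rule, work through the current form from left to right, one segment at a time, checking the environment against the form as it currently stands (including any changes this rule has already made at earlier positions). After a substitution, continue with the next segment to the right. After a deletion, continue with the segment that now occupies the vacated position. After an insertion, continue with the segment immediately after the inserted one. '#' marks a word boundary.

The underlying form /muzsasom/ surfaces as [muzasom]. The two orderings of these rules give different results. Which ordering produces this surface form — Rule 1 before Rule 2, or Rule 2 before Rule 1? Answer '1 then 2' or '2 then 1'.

Order 1 then 2:
  1 Progressive Voicing Assimilation: [muzsasom] → [muzzasom]
  2 Geminate Reduction: [muzzasom] → [muzasom]
  result: [muzasom]
Order 2 then 1:
  2 Geminate Reduction: no change — [muzsasom]
  1 Progressive Voicing Assimilation: [muzsasom] → [muzzasom]
  result: [muzzasom]

1 then 2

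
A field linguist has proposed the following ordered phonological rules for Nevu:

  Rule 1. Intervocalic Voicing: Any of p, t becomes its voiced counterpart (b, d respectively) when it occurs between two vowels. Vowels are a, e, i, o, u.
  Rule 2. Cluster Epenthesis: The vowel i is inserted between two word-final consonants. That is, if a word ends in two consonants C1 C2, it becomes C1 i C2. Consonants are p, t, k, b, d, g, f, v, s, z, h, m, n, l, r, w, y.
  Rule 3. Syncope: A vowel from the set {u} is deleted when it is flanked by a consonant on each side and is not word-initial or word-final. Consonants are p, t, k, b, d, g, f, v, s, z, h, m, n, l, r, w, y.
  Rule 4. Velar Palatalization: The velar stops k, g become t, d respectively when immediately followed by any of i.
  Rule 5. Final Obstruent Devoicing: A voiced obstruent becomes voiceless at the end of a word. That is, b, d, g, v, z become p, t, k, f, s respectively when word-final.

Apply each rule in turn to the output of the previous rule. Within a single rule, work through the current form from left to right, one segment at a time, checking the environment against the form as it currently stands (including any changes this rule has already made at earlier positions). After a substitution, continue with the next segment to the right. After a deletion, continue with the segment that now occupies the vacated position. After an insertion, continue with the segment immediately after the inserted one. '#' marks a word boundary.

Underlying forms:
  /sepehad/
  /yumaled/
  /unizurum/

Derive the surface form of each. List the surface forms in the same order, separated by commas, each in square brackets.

[sebehat], [ymalet], [unizrm]

/sepehad/:
  Rule 1 Intervocalic Voicing: [sepehad] → [sebehad]
  Rule 2 Cluster Epenthesis: no change — [sebehad]
  Rule 3 Syncope: no change — [sebehad]
  Rule 4 Velar Palatalization: no change — [sebehad]
  Rule 5 Final Obstruent Devoicing: [sebehad] → [sebehat]
/yumaled/:
  Rule 1 Intervocalic Voicing: no change — [yumaled]
  Rule 2 Cluster Epenthesis: no change — [yumaled]
  Rule 3 Syncope: [yumaled] → [ymaled]
  Rule 4 Velar Palatalization: no change — [ymaled]
  Rule 5 Final Obstruent Devoicing: [ymaled] → [ymalet]
/unizurum/:
  Rule 1 Intervocalic Voicing: no change — [unizurum]
  Rule 2 Cluster Epenthesis: no change — [unizurum]
  Rule 3 Syncope: [unizurum] → [unizrm]
  Rule 4 Velar Palatalization: no change — [unizrm]
  Rule 5 Final Obstruent Devoicing: no change — [unizrm]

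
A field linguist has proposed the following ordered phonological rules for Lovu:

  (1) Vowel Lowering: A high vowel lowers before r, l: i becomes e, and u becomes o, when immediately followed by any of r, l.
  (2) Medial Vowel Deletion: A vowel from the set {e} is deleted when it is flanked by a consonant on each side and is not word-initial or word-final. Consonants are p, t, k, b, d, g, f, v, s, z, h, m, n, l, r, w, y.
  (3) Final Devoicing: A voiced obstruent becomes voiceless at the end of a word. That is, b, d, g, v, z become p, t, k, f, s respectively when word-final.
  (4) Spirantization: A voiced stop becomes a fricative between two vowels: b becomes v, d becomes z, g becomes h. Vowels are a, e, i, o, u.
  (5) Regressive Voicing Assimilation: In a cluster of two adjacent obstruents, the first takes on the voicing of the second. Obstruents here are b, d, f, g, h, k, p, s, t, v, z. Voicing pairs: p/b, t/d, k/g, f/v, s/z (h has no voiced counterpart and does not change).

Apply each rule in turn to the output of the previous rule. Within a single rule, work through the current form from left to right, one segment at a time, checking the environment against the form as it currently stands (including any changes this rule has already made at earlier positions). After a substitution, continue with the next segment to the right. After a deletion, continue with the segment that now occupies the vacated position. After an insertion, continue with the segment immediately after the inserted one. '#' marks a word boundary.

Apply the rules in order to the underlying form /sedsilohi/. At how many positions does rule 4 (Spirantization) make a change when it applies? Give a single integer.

(1) Vowel Lowering: [sedsilohi] → [sedselohi]
(2) Medial Vowel Deletion: [sedselohi] → [sdslohi]
(3) Final Devoicing: no change — [sdslohi]
(4) Spirantization: no change — [sdslohi]
(5) Regressive Voicing Assimilation: [sdslohi] → [ztslohi]
Rule 4 changed 0 position(s).

0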